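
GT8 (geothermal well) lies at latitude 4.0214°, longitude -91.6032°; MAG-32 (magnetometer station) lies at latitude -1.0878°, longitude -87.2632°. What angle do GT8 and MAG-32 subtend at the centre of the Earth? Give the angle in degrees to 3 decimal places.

Δφ = -5.1092°,  Δλ = 4.3400°
a = sin²(Δφ/2) + cos φ₁ cos φ₂ sin²(Δλ/2) = 0.003417
c = 2·arcsin(√a) = 0.116969 rad = 6.7018°

6.702°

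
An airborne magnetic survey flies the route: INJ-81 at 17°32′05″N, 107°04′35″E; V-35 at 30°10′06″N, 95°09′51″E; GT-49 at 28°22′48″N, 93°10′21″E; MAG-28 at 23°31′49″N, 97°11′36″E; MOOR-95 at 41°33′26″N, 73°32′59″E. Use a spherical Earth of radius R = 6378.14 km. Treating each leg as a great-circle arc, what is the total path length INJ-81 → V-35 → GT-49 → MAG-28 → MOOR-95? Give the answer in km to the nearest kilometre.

INJ-81: φ = +17.53472°, λ = +107.07639°
V-35: φ = +30.16833°, λ = +95.16417°
GT-49: φ = +28.38000°, λ = +93.17250°
MAG-28: φ = +23.53028°, λ = +97.19333°
MOOR-95: φ = +41.55722°, λ = +73.54972°
INJ-81→V-35: c = 0.290728 rad, d = 1854.30 km
V-35→GT-49: c = 0.043514 rad, d = 277.54 km
GT-49→MAG-28: c = 0.105554 rad, d = 673.24 km
MAG-28→MOOR-95: c = 0.466116 rad, d = 2972.95 km
Total = 1854.30 + 277.54 + 673.24 + 2972.95 = 5778.03 km

5778 km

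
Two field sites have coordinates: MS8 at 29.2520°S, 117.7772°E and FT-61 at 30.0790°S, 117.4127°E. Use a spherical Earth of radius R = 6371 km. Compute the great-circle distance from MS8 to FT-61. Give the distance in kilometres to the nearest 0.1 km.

Δφ = -0.8270°,  Δλ = -0.3645°
a = sin²(Δφ/2) + cos φ₁ cos φ₂ sin²(Δλ/2) = 0.000060
c = 2·arcsin(√a) = 0.015456 rad = 0.8856°
d = R·c = 6371 × 0.015456 = 98.5 km

98.5 km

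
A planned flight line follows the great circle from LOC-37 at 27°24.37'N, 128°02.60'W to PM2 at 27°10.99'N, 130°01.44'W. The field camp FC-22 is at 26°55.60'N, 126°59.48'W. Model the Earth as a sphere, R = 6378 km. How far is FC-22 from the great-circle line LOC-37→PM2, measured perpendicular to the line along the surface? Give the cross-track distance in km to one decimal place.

LOC-37: φ = +27.40617°, λ = -128.04333°
PM2: φ = +27.18317°, λ = -130.02400°
FC-22: φ = +26.92667°, λ = -126.99133°
δ₁₃ = central angle LOC-37→FC-22 = 0.018354 rad  (haversine)
θ₁₃ = bearing LOC-37→FC-22 = 116.886°,  θ₁₂ = bearing LOC-37→PM2 = 263.234°
dₓₜ = R·arcsin(sin δ₁₃ · sin(θ₁₃ − θ₁₂)) = 6378·arcsin(0.01835·sin(-146.348°)) = -64.867 km
|dₓₜ| = 64.867 km

64.9 km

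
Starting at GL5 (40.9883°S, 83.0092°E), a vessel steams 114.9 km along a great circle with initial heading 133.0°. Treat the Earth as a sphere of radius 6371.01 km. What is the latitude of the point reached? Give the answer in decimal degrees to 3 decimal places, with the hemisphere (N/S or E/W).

41.689°S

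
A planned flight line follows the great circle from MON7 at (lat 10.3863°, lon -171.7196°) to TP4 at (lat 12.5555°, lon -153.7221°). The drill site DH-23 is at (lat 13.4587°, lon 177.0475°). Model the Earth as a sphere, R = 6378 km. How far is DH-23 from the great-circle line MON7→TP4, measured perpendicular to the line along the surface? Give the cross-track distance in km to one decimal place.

δ₁₃ = central angle MON7→DH-23 = 0.199138 rad  (haversine)
θ₁₃ = bearing MON7→DH-23 = 286.733°,  θ₁₂ = bearing MON7→TP4 = 81.242°
dₓₜ = R·arcsin(sin δ₁₃ · sin(θ₁₃ − θ₁₂)) = 6378·arcsin(0.19782·sin(205.491°)) = -543.666 km
|dₓₜ| = 543.666 km

543.7 km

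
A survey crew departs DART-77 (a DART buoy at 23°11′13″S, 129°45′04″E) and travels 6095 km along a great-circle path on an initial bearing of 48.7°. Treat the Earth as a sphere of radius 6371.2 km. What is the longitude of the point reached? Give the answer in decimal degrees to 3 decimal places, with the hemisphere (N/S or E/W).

DART-77: φ = -23.18694°, λ = +129.75111°
δ = d/R = 6095/6371.2 = 0.956649 rad
φ₂ = arcsin(sin φ₁ cos δ + cos φ₁ sin δ cos θ)
   = arcsin(-0.39373·0.57626 + 0.91923·0.81726·0.66000) = 15.60081°
λ₂ = λ₁ + atan2(sin θ sin δ cos φ₁, cos δ − sin φ₁ sin φ₂) = 169.35430°

169.354°E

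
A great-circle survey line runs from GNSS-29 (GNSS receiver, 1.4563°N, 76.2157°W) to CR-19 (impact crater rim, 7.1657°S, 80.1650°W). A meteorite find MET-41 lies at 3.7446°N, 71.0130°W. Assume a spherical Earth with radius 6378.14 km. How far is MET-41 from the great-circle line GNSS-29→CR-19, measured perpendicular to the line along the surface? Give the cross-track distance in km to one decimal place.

419.5 km

δ₁₃ = central angle GNSS-29→MET-41 = 0.099108 rad  (haversine)
θ₁₃ = bearing GNSS-29→MET-41 = 66.135°,  θ₁₂ = bearing GNSS-29→CR-19 = 204.514°
dₓₜ = R·arcsin(sin δ₁₃ · sin(θ₁₃ − θ₁₂)) = 6378.14·arcsin(0.09895·sin(-138.379°)) = -419.474 km
|dₓₜ| = 419.474 km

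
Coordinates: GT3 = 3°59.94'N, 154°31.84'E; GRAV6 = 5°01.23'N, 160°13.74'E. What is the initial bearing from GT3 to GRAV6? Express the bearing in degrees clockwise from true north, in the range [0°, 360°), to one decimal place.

GT3: φ = +3.99900°, λ = +154.53067°
GRAV6: φ = +5.02050°, λ = +160.22900°
Δλ = 5.6983°
y = sin Δλ · cos φ₂ = 0.098910
x = cos φ₁ sin φ₂ − sin φ₁ cos φ₂ cos Δλ = 0.018171
θ = atan2(y, x) = 79.5902° → 79.5902° (mod 360°)

79.6°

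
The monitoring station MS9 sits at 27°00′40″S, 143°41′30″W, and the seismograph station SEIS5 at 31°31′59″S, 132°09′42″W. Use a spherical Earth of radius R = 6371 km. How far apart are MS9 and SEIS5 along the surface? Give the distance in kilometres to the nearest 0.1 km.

MS9: φ = -27.01111°, λ = -143.69167°
SEIS5: φ = -31.53306°, λ = -132.16167°
Δφ = -4.5219°,  Δλ = 11.5300°
a = sin²(Δφ/2) + cos φ₁ cos φ₂ sin²(Δλ/2) = 0.009218
c = 2·arcsin(√a) = 0.192320 rad = 11.0191°
d = R·c = 6371 × 0.192320 = 1225.3 km

1225.3 km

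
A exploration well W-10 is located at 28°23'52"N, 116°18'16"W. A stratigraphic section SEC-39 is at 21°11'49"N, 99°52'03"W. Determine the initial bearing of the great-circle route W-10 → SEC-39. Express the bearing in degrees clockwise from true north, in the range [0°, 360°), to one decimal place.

W-10: φ = +28.39778°, λ = -116.30444°
SEC-39: φ = +21.19694°, λ = -99.86750°
Δλ = 16.4369°
y = sin Δλ · cos φ₂ = 0.263816
x = cos φ₁ sin φ₂ − sin φ₁ cos φ₂ cos Δλ = -0.107226
θ = atan2(y, x) = 112.1190° → 112.1190° (mod 360°)

112.1°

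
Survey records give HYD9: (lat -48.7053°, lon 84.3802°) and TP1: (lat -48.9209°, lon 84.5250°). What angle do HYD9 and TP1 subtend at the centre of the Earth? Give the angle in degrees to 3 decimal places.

0.236°

Δφ = -0.2156°,  Δλ = 0.1448°
a = sin²(Δφ/2) + cos φ₁ cos φ₂ sin²(Δλ/2) = 0.000004
c = 2·arcsin(√a) = 0.004115 rad = 0.2357°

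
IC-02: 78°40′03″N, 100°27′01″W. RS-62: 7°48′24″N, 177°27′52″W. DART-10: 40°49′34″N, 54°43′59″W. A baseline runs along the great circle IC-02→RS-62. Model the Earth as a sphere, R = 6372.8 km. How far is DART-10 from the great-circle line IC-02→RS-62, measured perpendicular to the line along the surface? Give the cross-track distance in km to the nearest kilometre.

3246 km

IC-02: φ = +78.66750°, λ = -100.45028°
RS-62: φ = +7.80667°, λ = -177.46444°
DART-10: φ = +40.82611°, λ = -54.73306°
δ₁₃ = central angle IC-02→DART-10 = 0.730506 rad  (haversine)
θ₁₃ = bearing IC-02→DART-10 = 125.720°,  θ₁₂ = bearing IC-02→RS-62 = 258.775°
dₓₜ = R·arcsin(sin δ₁₃ · sin(θ₁₃ − θ₁₂)) = 6372.8·arcsin(0.66725·sin(-133.054°)) = -3245.636 km
|dₓₜ| = 3245.636 km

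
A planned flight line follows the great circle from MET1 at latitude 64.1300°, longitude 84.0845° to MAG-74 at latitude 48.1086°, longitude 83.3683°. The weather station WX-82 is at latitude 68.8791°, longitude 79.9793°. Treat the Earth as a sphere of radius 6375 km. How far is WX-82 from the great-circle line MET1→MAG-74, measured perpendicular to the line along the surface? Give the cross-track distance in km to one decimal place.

180.5 km

δ₁₃ = central angle MET1→WX-82 = 0.087625 rad  (haversine)
θ₁₃ = bearing MET1→WX-82 = 342.856°,  θ₁₂ = bearing MET1→MAG-74 = 181.732°
dₓₜ = R·arcsin(sin δ₁₃ · sin(θ₁₃ − θ₁₂)) = 6375·arcsin(0.08751·sin(161.124°)) = 180.514 km
|dₓₜ| = 180.514 km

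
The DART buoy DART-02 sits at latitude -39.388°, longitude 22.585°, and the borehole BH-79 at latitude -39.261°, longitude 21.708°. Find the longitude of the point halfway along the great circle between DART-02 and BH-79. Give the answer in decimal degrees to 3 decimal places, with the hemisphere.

22.146°E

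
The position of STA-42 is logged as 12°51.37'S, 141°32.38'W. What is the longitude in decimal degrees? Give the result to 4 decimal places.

141.5397°W

141° + 32.38′/60 = 141 + 0.53967 = 141.5397°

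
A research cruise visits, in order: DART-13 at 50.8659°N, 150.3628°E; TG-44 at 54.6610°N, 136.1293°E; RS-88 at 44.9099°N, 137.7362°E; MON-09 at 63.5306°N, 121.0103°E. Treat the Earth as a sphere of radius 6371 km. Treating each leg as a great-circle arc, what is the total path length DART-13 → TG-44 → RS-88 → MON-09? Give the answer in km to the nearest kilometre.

4457 km

DART-13→TG-44: c = 0.163887 rad, d = 1044.13 km
TG-44→RS-88: c = 0.171137 rad, d = 1090.32 km
RS-88→MON-09: c = 0.364511 rad, d = 2322.30 km
Total = 1044.13 + 1090.32 + 2322.30 = 4456.75 km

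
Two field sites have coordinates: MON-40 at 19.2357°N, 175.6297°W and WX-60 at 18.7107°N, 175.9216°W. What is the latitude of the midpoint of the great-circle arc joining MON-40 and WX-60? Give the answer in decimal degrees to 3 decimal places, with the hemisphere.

18.973°N

Bx = cos φ₂ cos Δλ = 0.947138,  By = cos φ₂ sin Δλ = -0.004825
φₘ = atan2(sin φ₁ + sin φ₂, √((cos φ₁ + Bx)² + By²)) = 18.97326°
λₘ = λ₁ + atan2(By, cos φ₁ + Bx) = -175.77588°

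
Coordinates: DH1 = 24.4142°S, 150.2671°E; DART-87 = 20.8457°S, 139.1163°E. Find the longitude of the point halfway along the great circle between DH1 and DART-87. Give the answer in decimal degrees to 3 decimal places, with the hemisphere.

144.619°E

Bx = cos φ₂ cos Δλ = 0.916899,  By = cos φ₂ sin Δλ = -0.180733
φₘ = atan2(sin φ₁ + sin φ₂, √((cos φ₁ + Bx)² + By²)) = -22.72659°
λₘ = λ₁ + atan2(By, cos φ₁ + Bx) = 144.61907°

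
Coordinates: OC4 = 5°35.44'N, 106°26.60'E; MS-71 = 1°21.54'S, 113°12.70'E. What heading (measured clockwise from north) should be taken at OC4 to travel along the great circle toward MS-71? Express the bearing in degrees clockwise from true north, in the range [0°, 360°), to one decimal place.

135.6°

OC4: φ = +5.59067°, λ = +106.44333°
MS-71: φ = -1.35900°, λ = +113.21167°
Δλ = 6.7683°
y = sin Δλ · cos φ₂ = 0.117822
x = cos φ₁ sin φ₂ − sin φ₁ cos φ₂ cos Δλ = -0.120319
θ = atan2(y, x) = 135.6007° → 135.6007° (mod 360°)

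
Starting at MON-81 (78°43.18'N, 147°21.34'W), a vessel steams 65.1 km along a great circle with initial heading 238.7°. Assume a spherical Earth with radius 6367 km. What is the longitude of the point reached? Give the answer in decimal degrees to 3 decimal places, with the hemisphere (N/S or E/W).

149.847°W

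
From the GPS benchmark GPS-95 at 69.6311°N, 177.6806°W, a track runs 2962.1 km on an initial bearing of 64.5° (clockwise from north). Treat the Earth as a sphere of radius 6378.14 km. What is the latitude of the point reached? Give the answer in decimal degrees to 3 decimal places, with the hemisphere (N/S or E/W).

δ = d/R = 2962.1/6378.14 = 0.464414 rad
φ₂ = arcsin(sin φ₁ cos δ + cos φ₁ sin δ cos θ)
   = arcsin(0.93747·0.89408 + 0.34806·0.44790·0.43051) = 64.86283°
λ₂ = λ₁ + atan2(sin θ sin δ cos φ₁, cos δ − sin φ₁ sin φ₂) = -105.56193°

64.863°N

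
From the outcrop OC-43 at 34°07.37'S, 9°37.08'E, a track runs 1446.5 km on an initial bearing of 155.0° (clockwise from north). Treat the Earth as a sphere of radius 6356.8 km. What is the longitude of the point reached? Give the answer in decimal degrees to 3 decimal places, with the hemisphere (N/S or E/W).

OC-43: φ = -34.12283°, λ = +9.61800°
δ = d/R = 1446.5/6356.8 = 0.227552 rad
φ₂ = arcsin(sin φ₁ cos δ + cos φ₁ sin δ cos θ)
   = arcsin(-0.56097·0.97422 + 0.82784·0.22559·-0.90631) = -45.70591°
λ₂ = λ₁ + atan2(sin θ sin δ cos φ₁, cos δ − sin φ₁ sin φ₂) = 17.46470°

17.465°E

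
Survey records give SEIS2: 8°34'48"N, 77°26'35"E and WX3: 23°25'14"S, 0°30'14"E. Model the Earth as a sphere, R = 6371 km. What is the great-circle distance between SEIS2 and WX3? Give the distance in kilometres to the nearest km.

9076 km

SEIS2: φ = +8.58000°, λ = +77.44306°
WX3: φ = -23.42056°, λ = +0.50389°
Δφ = -32.0006°,  Δλ = -76.9392°
a = sin²(Δφ/2) + cos φ₁ cos φ₂ sin²(Δλ/2) = 0.427127
c = 2·arcsin(√a) = 1.424529 rad = 81.6195°
d = R·c = 6371 × 1.424529 = 9075.7 km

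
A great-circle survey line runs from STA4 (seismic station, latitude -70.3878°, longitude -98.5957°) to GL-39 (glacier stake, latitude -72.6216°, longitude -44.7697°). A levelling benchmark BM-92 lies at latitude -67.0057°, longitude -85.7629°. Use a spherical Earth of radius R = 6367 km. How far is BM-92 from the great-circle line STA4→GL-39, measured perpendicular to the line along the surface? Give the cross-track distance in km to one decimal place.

565.6 km

δ₁₃ = central angle STA4→BM-92 = 0.100209 rad  (haversine)
θ₁₃ = bearing STA4→BM-92 = 60.144°,  θ₁₂ = bearing STA4→GL-39 = 122.612°
dₓₜ = R·arcsin(sin δ₁₃ · sin(θ₁₃ − θ₁₂)) = 6367·arcsin(0.10004·sin(-62.469°)) = -565.576 km
|dₓₜ| = 565.576 km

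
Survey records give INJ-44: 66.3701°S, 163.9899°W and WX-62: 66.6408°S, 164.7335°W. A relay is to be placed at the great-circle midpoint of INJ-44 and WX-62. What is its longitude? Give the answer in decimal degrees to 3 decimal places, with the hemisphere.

Bx = cos φ₂ cos Δλ = 0.396461,  By = cos φ₂ sin Δλ = -0.005146
φₘ = atan2(sin φ₁ + sin φ₂, √((cos φ₁ + Bx)² + By²)) = -66.50589°
λₘ = λ₁ + atan2(By, cos φ₁ + Bx) = -164.35968°

164.360°W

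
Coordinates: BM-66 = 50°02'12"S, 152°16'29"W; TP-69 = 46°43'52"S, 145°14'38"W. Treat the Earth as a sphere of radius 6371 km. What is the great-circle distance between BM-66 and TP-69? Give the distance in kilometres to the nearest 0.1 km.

635.7 km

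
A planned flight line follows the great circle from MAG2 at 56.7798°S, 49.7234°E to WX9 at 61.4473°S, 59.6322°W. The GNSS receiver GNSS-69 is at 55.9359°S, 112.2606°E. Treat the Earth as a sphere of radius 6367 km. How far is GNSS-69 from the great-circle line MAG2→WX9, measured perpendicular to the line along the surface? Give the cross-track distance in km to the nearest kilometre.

δ₁₃ = central angle MAG2→GNSS-69 = 0.583493 rad  (haversine)
θ₁₃ = bearing MAG2→GNSS-69 = 115.566°,  θ₁₂ = bearing MAG2→WX9 = 216.307°
dₓₜ = R·arcsin(sin δ₁₃ · sin(θ₁₃ − θ₁₂)) = 6367·arcsin(0.55094·sin(-100.741°)) = -3641.732 km
|dₓₜ| = 3641.732 km

3642 km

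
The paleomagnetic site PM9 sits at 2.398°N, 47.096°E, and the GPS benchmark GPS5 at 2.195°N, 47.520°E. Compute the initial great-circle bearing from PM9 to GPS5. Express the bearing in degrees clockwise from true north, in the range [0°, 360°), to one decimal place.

Δλ = 0.4240°
y = sin Δλ · cos φ₂ = 0.007395
x = cos φ₁ sin φ₂ − sin φ₁ cos φ₂ cos Δλ = -0.003542
θ = atan2(y, x) = 115.5932° → 115.5932° (mod 360°)

115.6°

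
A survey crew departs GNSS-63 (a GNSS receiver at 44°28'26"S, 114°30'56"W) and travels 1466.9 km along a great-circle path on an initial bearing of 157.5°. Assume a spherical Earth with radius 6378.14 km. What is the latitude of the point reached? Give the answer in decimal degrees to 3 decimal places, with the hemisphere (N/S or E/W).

56.349°S

GNSS-63: φ = -44.47389°, λ = -114.51556°
δ = d/R = 1466.9/6378.14 = 0.229989 rad
φ₂ = arcsin(sin φ₁ cos δ + cos φ₁ sin δ cos θ)
   = arcsin(-0.70058·0.97367 + 0.71357·0.22797·-0.92388) = -56.34861°
λ₂ = λ₁ + atan2(sin θ sin δ cos φ₁, cos δ − sin φ₁ sin φ₂) = -105.45770°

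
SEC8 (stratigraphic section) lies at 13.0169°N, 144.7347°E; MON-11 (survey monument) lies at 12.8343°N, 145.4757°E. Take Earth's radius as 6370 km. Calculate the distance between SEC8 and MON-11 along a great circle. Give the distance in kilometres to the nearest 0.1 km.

Δφ = -0.1826°,  Δλ = 0.7410°
a = sin²(Δφ/2) + cos φ₁ cos φ₂ sin²(Δλ/2) = 0.000042
c = 2·arcsin(√a) = 0.013002 rad = 0.7449°
d = R·c = 6370 × 0.013002 = 82.8 km

82.8 km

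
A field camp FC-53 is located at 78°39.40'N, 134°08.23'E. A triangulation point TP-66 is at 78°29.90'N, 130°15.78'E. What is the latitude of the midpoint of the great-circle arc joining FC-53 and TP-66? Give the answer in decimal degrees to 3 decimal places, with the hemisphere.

78.584°N

FC-53: φ = +78.65667°, λ = +134.13717°
TP-66: φ = +78.49833°, λ = +130.26300°
Bx = cos φ₂ cos Δλ = 0.198941,  By = cos φ₂ sin Δλ = -0.013472
φₘ = atan2(sin φ₁ + sin φ₂, √((cos φ₁ + Bx)² + By²)) = 78.58386°
λₘ = λ₁ + atan2(By, cos φ₁ + Bx) = 132.18683°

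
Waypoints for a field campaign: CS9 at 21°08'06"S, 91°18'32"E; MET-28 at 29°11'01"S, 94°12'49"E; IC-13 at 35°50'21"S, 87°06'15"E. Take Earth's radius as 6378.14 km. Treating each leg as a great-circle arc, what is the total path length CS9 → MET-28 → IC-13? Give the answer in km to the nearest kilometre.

1939 km

CS9: φ = -21.13500°, λ = +91.30889°
MET-28: φ = -29.18361°, λ = +94.21361°
IC-13: φ = -35.83917°, λ = +87.10417°
CS9→MET-28: c = 0.147760 rad, d = 942.43 km
MET-28→IC-13: c = 0.156240 rad, d = 996.52 km
Total = 942.43 + 996.52 = 1938.96 km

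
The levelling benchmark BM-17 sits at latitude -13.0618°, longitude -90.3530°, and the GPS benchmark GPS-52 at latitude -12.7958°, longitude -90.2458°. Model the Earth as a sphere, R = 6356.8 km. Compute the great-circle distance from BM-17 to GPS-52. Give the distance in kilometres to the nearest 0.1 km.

Δφ = 0.2660°,  Δλ = 0.1072°
a = sin²(Δφ/2) + cos φ₁ cos φ₂ sin²(Δλ/2) = 0.000006
c = 2·arcsin(√a) = 0.004988 rad = 0.2858°
d = R·c = 6356.8 × 0.004988 = 31.7 km

31.7 km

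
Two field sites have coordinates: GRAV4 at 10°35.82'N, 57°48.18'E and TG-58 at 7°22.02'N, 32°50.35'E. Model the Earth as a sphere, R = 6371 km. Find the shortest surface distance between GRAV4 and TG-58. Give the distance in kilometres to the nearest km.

2764 km

GRAV4: φ = +10.59700°, λ = +57.80300°
TG-58: φ = +7.36700°, λ = +32.83917°
Δφ = -3.2300°,  Δλ = -24.9638°
a = sin²(Δφ/2) + cos φ₁ cos φ₂ sin²(Δλ/2) = 0.046331
c = 2·arcsin(√a) = 0.433890 rad = 24.8601°
d = R·c = 6371 × 0.433890 = 2764.3 km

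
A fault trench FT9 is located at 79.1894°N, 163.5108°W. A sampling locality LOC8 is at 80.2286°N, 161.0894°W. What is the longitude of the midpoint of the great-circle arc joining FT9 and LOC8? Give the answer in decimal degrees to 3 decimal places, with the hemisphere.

Bx = cos φ₂ cos Δλ = 0.169566,  By = cos φ₂ sin Δλ = 0.007170
φₘ = atan2(sin φ₁ + sin φ₂, √((cos φ₁ + Bx)² + By²)) = 79.71124°
λₘ = λ₁ + atan2(By, cos φ₁ + Bx) = -162.36058°

162.361°W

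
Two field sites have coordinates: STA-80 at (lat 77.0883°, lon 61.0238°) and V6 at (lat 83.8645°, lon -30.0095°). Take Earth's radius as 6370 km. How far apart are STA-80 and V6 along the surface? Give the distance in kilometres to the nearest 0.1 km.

Δφ = 6.7762°,  Δλ = -91.0333°
a = sin²(Δφ/2) + cos φ₁ cos φ₂ sin²(Δλ/2) = 0.015649
c = 2·arcsin(√a) = 0.250851 rad = 14.3727°
d = R·c = 6370 × 0.250851 = 1597.9 km

1597.9 km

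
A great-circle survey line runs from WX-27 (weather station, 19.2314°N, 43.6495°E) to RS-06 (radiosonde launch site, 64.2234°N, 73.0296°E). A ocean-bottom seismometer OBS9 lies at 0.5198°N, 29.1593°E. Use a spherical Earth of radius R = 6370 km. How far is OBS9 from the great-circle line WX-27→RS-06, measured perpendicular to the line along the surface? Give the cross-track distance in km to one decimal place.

975.1 km

δ₁₃ = central angle WX-27→OBS9 = 0.410022 rad  (haversine)
θ₁₃ = bearing WX-27→OBS9 = 218.878°,  θ₁₂ = bearing WX-27→RS-06 = 16.388°
dₓₜ = R·arcsin(sin δ₁₃ · sin(θ₁₃ − θ₁₂)) = 6370·arcsin(0.39863·sin(202.490°)) = -975.110 km
|dₓₜ| = 975.110 km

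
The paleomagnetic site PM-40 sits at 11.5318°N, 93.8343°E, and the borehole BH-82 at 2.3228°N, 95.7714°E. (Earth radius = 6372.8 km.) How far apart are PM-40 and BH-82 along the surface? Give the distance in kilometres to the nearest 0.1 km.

Δφ = -9.2090°,  Δλ = 1.9371°
a = sin²(Δφ/2) + cos φ₁ cos φ₂ sin²(Δλ/2) = 0.006724
c = 2·arcsin(√a) = 0.164186 rad = 9.4072°
d = R·c = 6372.8 × 0.164186 = 1046.3 km

1046.3 km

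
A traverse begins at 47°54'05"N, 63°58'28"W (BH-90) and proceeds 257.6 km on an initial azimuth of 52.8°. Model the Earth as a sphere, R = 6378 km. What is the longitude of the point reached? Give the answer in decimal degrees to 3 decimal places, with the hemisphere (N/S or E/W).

BH-90: φ = +47.90139°, λ = -63.97444°
δ = d/R = 257.6/6378 = 0.040389 rad
φ₂ = arcsin(sin φ₁ cos δ + cos φ₁ sin δ cos θ)
   = arcsin(0.74199·0.99918 + 0.67041·0.04038·0.60460) = 49.26653°
λ₂ = λ₁ + atan2(sin θ sin δ cos φ₁, cos δ − sin φ₁ sin φ₂) = -61.14933°

61.149°W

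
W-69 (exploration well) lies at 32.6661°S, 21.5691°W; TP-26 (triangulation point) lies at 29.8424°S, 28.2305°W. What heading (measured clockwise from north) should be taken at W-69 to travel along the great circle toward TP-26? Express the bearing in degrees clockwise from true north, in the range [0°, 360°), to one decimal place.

Δλ = -6.6614°
y = sin Δλ · cos φ₂ = -0.100620
x = cos φ₁ sin φ₂ − sin φ₁ cos φ₂ cos Δλ = 0.046102
θ = atan2(y, x) = -65.3835° → 294.6165° (mod 360°)

294.6°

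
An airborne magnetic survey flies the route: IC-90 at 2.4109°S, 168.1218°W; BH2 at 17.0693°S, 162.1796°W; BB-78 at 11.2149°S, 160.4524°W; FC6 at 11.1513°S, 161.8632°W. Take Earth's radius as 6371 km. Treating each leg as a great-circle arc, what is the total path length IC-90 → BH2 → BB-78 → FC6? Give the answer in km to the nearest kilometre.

2586 km

IC-90→BH2: c = 0.275388 rad, d = 1754.50 km
BH2→BB-78: c = 0.106274 rad, d = 677.07 km
BB-78→FC6: c = 0.024181 rad, d = 154.06 km
Total = 1754.50 + 677.07 + 154.06 = 2585.62 km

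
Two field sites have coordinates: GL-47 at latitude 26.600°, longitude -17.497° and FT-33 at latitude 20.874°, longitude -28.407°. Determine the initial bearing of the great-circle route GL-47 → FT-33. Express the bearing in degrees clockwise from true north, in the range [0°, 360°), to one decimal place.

Δλ = -10.9100°
y = sin Δλ · cos φ₂ = -0.176845
x = cos φ₁ sin φ₂ − sin φ₁ cos φ₂ cos Δλ = -0.092210
θ = atan2(y, x) = -117.5382° → 242.4618° (mod 360°)

242.5°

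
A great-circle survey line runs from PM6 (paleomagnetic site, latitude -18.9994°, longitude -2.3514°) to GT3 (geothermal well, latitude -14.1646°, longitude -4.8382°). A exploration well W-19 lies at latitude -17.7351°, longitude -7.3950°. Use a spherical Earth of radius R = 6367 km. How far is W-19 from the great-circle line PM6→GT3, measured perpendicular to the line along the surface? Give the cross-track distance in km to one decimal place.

417.5 km

δ₁₃ = central angle PM6→W-19 = 0.086403 rad  (haversine)
θ₁₃ = bearing PM6→W-19 = 283.991°,  θ₁₂ = bearing PM6→GT3 = 333.393°
dₓₜ = R·arcsin(sin δ₁₃ · sin(θ₁₃ − θ₁₂)) = 6367·arcsin(0.08630·sin(-49.402°)) = -417.488 km
|dₓₜ| = 417.488 km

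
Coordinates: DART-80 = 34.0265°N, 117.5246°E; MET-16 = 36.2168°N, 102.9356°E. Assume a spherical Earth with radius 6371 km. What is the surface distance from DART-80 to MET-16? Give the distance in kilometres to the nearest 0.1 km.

1347.7 km

Δφ = 2.1903°,  Δλ = -14.5890°
a = sin²(Δφ/2) + cos φ₁ cos φ₂ sin²(Δλ/2) = 0.011145
c = 2·arcsin(√a) = 0.211531 rad = 12.1199°
d = R·c = 6371 × 0.211531 = 1347.7 km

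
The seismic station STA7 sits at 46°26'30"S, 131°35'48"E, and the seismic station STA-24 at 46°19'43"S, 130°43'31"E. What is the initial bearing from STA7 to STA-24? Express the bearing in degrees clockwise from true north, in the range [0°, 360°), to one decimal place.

280.3°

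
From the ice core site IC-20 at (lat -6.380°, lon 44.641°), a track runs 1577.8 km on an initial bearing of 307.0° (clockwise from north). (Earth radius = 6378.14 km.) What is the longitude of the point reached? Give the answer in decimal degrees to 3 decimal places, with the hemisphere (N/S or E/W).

δ = d/R = 1577.8/6378.14 = 0.247376 rad
φ₂ = arcsin(sin φ₁ cos δ + cos φ₁ sin δ cos θ)
   = arcsin(-0.11112·0.96956 + 0.99381·0.24486·0.60182) = 2.21842°
λ₂ = λ₁ + atan2(sin θ sin δ cos φ₁, cos δ − sin φ₁ sin φ₂) = 33.35531°

33.355°E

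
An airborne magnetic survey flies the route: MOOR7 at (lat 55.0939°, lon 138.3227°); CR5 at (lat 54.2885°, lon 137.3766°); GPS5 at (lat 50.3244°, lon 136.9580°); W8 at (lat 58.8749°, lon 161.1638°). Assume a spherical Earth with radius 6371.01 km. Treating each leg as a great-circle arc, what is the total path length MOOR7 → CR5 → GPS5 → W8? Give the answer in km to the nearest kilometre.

2361 km

MOOR7→CR5: c = 0.016990 rad, d = 108.25 km
CR5→GPS5: c = 0.069330 rad, d = 441.70 km
GPS5→W8: c = 0.284259 rad, d = 1811.01 km
Total = 108.25 + 441.70 + 1811.01 = 2360.96 km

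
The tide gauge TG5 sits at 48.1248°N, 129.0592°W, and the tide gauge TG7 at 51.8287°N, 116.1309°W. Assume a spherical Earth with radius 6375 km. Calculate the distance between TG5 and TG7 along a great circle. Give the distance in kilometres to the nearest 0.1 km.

Δφ = 3.7039°,  Δλ = 12.9283°
a = sin²(Δφ/2) + cos φ₁ cos φ₂ sin²(Δλ/2) = 0.006273
c = 2·arcsin(√a) = 0.158571 rad = 9.0855°
d = R·c = 6375 × 0.158571 = 1010.9 km

1010.9 km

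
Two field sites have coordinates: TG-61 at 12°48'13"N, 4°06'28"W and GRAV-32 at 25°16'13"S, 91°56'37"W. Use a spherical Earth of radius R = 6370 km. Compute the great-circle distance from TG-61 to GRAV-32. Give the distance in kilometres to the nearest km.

10397 km

TG-61: φ = +12.80361°, λ = -4.10778°
GRAV-32: φ = -25.27028°, λ = -91.94361°
Δφ = -38.0739°,  Δλ = -87.8358°
a = sin²(Δφ/2) + cos φ₁ cos φ₂ sin²(Δλ/2) = 0.530651
c = 2·arcsin(√a) = 1.632138 rad = 93.5146°
d = R·c = 6370 × 1.632138 = 10396.7 km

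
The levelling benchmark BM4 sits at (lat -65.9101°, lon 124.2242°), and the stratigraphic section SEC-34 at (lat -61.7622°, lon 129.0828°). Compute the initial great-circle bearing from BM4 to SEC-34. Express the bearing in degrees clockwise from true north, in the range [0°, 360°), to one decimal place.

29.5°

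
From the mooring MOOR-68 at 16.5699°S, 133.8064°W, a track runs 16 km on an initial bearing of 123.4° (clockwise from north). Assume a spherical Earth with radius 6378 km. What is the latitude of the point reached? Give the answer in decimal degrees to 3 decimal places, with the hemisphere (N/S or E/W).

δ = d/R = 16/6378 = 0.002509 rad
φ₂ = arcsin(sin φ₁ cos δ + cos φ₁ sin δ cos θ)
   = arcsin(-0.28518·1.00000 + 0.95847·0.00251·-0.55048) = -16.64899°
λ₂ = λ₁ + atan2(sin θ sin δ cos φ₁, cos δ − sin φ₁ sin φ₂) = -133.68115°

16.649°S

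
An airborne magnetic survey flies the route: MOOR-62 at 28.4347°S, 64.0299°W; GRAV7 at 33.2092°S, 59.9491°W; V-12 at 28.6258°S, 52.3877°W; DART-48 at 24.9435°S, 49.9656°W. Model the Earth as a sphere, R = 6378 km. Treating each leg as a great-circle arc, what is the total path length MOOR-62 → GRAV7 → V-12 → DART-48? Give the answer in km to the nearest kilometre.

MOOR-62→GRAV7: c = 0.103345 rad, d = 659.13 km
GRAV7→V-12: c = 0.138560 rad, d = 883.73 km
V-12→DART-48: c = 0.074523 rad, d = 475.31 km
Total = 659.13 + 883.73 + 475.31 = 2018.17 km

2018 km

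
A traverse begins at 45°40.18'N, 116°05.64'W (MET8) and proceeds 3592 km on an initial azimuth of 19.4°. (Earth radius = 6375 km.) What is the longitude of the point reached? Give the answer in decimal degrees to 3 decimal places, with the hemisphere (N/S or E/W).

78.498°W

MET8: φ = +45.66967°, λ = -116.09400°
δ = d/R = 3592/6375 = 0.563451 rad
φ₂ = arcsin(sin φ₁ cos δ + cos φ₁ sin δ cos θ)
   = arcsin(0.71532·0.84542 + 0.69879·0.53411·0.94322) = 73.09452°
λ₂ = λ₁ + atan2(sin θ sin δ cos φ₁, cos δ − sin φ₁ sin φ₂) = -78.49818°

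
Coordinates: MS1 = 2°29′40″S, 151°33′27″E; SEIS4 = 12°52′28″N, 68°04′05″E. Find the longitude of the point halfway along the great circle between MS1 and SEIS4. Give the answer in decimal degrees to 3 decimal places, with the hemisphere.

MS1: φ = -2.49444°, λ = +151.55750°
SEIS4: φ = +12.87444°, λ = +68.06806°
Bx = cos φ₂ cos Δλ = 0.110536,  By = cos φ₂ sin Δλ = -0.968574
φₘ = atan2(sin φ₁ + sin φ₂, √((cos φ₁ + Bx)² + By²)) = 6.94052°
λₘ = λ₁ + atan2(By, cos φ₁ + Bx) = 110.43938°

110.439°E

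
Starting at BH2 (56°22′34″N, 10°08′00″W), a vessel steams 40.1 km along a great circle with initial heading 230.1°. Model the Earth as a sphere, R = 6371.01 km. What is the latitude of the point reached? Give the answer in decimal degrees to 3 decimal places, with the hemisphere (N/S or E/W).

56.144°N

BH2: φ = +56.37611°, λ = -10.13333°
δ = d/R = 40.1/6371.01 = 0.006294 rad
φ₂ = arcsin(sin φ₁ cos δ + cos φ₁ sin δ cos θ)
   = arcsin(0.83269·0.99998 + 0.55374·0.00629·-0.64145) = 56.14379°
λ₂ = λ₁ + atan2(sin θ sin δ cos φ₁, cos δ − sin φ₁ sin φ₂) = -10.62994°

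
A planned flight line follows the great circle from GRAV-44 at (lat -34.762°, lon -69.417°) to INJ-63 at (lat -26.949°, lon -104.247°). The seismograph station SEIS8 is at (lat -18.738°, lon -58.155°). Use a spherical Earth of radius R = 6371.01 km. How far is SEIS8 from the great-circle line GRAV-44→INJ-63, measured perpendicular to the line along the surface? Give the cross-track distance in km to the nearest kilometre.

1814 km

δ₁₃ = central angle GRAV-44→SEIS8 = 0.329619 rad  (haversine)
θ₁₃ = bearing GRAV-44→SEIS8 = 34.846°,  θ₁₂ = bearing GRAV-44→INJ-63 = 275.038°
dₓₜ = R·arcsin(sin δ₁₃ · sin(θ₁₃ − θ₁₂)) = 6371.01·arcsin(0.32368·sin(-240.192°)) = 1813.757 km
|dₓₜ| = 1813.757 km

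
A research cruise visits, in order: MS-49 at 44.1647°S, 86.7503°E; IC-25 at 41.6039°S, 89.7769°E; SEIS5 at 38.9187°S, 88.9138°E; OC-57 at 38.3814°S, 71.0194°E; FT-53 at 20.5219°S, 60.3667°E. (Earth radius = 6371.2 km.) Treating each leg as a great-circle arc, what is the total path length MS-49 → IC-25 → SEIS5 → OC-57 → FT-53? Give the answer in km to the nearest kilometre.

4471 km

MS-49→IC-25: c = 0.059116 rad, d = 376.64 km
IC-25→SEIS5: c = 0.048254 rad, d = 307.44 km
SEIS5→OC-57: c = 0.243700 rad, d = 1552.66 km
OC-57→FT-53: c = 0.350623 rad, d = 2233.89 km
Total = 376.64 + 307.44 + 1552.66 + 2233.89 = 4470.63 km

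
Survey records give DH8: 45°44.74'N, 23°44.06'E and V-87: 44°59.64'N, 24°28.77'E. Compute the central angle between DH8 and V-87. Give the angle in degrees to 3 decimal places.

DH8: φ = +45.74567°, λ = +23.73433°
V-87: φ = +44.99400°, λ = +24.47950°
Δφ = -0.7517°,  Δλ = 0.7452°
a = sin²(Δφ/2) + cos φ₁ cos φ₂ sin²(Δλ/2) = 0.000064
c = 2·arcsin(√a) = 0.015987 rad = 0.9160°

0.916°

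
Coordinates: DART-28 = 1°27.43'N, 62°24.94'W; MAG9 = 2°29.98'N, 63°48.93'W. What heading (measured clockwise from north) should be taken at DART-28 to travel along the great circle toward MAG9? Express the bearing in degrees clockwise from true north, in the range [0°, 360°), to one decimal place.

306.7°

DART-28: φ = +1.45717°, λ = -62.41567°
MAG9: φ = +2.49967°, λ = -63.81550°
Δλ = -1.3998°
y = sin Δλ · cos φ₂ = -0.024406
x = cos φ₁ sin φ₂ − sin φ₁ cos φ₂ cos Δλ = 0.018202
θ = atan2(y, x) = -53.2850° → 306.7150° (mod 360°)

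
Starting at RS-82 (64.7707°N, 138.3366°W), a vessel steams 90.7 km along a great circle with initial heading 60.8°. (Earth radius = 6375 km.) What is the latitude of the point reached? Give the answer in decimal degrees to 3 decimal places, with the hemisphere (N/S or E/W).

65.159°N

δ = d/R = 90.7/6375 = 0.014227 rad
φ₂ = arcsin(sin φ₁ cos δ + cos φ₁ sin δ cos θ)
   = arcsin(0.90461·0.99990 + 0.42624·0.01423·0.48786) = 65.15886°
λ₂ = λ₁ + atan2(sin θ sin δ cos φ₁, cos δ − sin φ₁ sin φ₂) = -136.64258°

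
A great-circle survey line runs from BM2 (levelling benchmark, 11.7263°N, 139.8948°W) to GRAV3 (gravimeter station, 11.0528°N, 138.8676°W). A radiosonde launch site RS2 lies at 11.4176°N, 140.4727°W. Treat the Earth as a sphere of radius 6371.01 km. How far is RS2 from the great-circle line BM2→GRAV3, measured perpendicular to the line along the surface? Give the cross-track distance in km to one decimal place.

63.4 km

δ₁₃ = central angle BM2→RS2 = 0.011255 rad  (haversine)
θ₁₃ = bearing BM2→RS2 = 241.456°,  θ₁₂ = bearing BM2→GRAV3 = 123.674°
dₓₜ = R·arcsin(sin δ₁₃ · sin(θ₁₃ − θ₁₂)) = 6371.01·arcsin(0.01125·sin(117.783°)) = 63.437 km
|dₓₜ| = 63.437 km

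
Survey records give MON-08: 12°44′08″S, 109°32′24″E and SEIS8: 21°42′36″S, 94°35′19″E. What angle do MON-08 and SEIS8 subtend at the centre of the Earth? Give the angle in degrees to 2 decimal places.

MON-08: φ = -12.73556°, λ = +109.54000°
SEIS8: φ = -21.71000°, λ = +94.58861°
Δφ = -8.9744°,  Δλ = -14.9514°
a = sin²(Δφ/2) + cos φ₁ cos φ₂ sin²(Δλ/2) = 0.021461
c = 2·arcsin(√a) = 0.294049 rad = 16.8477°

16.85°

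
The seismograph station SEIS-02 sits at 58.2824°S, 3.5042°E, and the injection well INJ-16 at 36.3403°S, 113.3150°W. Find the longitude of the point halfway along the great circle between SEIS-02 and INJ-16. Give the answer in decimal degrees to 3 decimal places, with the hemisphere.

Bx = cos φ₂ cos Δλ = -0.363428,  By = cos φ₂ sin Δλ = -0.718867
φₘ = atan2(sin φ₁ + sin φ₂, √((cos φ₁ + Bx)² + By²)) = -62.94962°
λₘ = λ₁ + atan2(By, cos φ₁ + Bx) = -73.77294°

73.773°W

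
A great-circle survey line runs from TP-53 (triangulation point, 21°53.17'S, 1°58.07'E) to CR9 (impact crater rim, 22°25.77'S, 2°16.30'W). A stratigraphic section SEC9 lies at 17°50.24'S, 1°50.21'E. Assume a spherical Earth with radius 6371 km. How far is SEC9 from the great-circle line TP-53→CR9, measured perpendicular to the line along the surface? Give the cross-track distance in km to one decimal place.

447.1 km

TP-53: φ = -21.88617°, λ = +1.96783°
CR9: φ = -22.42950°, λ = -2.27167°
SEC9: φ = -17.83733°, λ = +1.83683°
δ₁₃ = central angle TP-53→SEC9 = 0.070698 rad  (haversine)
θ₁₃ = bearing TP-53→SEC9 = 358.234°,  θ₁₂ = bearing TP-53→CR9 = 261.325°
dₓₜ = R·arcsin(sin δ₁₃ · sin(θ₁₃ − θ₁₂)) = 6371·arcsin(0.07064·sin(96.909°)) = 447.142 km
|dₓₜ| = 447.142 km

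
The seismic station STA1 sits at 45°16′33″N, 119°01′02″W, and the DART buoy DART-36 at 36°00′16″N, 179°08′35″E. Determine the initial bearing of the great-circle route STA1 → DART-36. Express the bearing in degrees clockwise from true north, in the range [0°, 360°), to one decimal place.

281.3°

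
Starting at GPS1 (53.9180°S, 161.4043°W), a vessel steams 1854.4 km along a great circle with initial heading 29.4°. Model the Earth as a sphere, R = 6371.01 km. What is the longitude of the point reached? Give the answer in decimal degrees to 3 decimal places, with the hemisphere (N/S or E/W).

δ = d/R = 1854.4/6371.01 = 0.291068 rad
φ₂ = arcsin(sin φ₁ cos δ + cos φ₁ sin δ cos θ)
   = arcsin(-0.80817·0.95794 + 0.58894·0.28698·0.87121) = -38.82439°
λ₂ = λ₁ + atan2(sin θ sin δ cos φ₁, cos δ − sin φ₁ sin φ₂) = -150.98633°

150.986°W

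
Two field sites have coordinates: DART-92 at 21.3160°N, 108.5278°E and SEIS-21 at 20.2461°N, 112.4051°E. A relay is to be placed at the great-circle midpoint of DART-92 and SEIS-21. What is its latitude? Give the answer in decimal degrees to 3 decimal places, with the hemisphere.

20.792°N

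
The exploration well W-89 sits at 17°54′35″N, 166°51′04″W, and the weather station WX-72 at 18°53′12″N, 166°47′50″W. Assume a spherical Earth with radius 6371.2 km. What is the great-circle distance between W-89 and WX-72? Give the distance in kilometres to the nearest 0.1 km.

W-89: φ = +17.90972°, λ = -166.85111°
WX-72: φ = +18.88667°, λ = -166.79722°
Δφ = 0.9769°,  Δλ = 0.0539°
a = sin²(Δφ/2) + cos φ₁ cos φ₂ sin²(Δλ/2) = 0.000073
c = 2·arcsin(√a) = 0.017074 rad = 0.9783°
d = R·c = 6371.2 × 0.017074 = 108.8 km

108.8 km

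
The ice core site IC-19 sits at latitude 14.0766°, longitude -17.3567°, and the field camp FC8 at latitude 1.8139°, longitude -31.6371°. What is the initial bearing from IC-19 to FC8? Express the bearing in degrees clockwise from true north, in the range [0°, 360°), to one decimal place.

230.3°

Δλ = -14.2804°
y = sin Δλ · cos φ₂ = -0.246544
x = cos φ₁ sin φ₂ − sin φ₁ cos φ₂ cos Δλ = -0.204883
θ = atan2(y, x) = -129.7272° → 230.2728° (mod 360°)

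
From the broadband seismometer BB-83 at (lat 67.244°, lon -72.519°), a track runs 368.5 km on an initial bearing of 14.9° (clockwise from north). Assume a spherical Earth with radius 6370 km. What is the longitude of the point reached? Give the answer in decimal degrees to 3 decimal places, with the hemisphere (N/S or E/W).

69.975°W

δ = d/R = 368.5/6370 = 0.057849 rad
φ₂ = arcsin(sin φ₁ cos δ + cos φ₁ sin δ cos θ)
   = arcsin(0.92216·0.99833 + 0.38681·0.05782·0.96638) = 70.42949°
λ₂ = λ₁ + atan2(sin θ sin δ cos φ₁, cos δ − sin φ₁ sin φ₂) = -69.97524°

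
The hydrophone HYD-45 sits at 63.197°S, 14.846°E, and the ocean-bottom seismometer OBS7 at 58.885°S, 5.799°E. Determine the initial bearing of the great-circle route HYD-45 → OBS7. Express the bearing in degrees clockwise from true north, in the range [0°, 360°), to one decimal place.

310.5°

Δλ = -9.0470°
y = sin Δλ · cos φ₂ = -0.081257
x = cos φ₁ sin φ₂ − sin φ₁ cos φ₂ cos Δλ = 0.069450
θ = atan2(y, x) = -49.4799° → 310.5201° (mod 360°)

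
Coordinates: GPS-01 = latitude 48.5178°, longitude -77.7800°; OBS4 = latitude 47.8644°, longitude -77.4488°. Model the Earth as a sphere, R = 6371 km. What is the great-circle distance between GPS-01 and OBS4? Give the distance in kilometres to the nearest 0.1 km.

76.7 km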